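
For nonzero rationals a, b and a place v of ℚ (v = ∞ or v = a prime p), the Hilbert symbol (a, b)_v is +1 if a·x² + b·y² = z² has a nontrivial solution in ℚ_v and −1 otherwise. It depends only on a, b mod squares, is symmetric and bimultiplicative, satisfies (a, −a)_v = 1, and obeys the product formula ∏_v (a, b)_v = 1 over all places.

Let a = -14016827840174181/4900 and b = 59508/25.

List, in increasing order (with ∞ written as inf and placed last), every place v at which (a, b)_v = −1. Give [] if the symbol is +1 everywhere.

[3, 43]

(a, b) ≡ (-781869, 1653) mod (ℚ^×)²; places V = {2, 3, 5, 7, 11, 19, 29, 43, ∞}.
(a,b)_2: α=-2, β=2; u≡3, v≡5 (mod 8); ε(u)ε(v)=1·0, αω(v)=-2·1, βω(u)=2·1; sum ≡ 0  ⇒  +1.
(a,b)_43: α=1, u≡15; β=0, v≡5 (mod 43); (15|43)=+1, (5|43)=-1; sign (−1)^0·+1^0·-1^1 = -1.
(a,b)_3: α=11, u≡2; β=3, v≡2 (mod 3); (2|3)=-1, (2|3)=-1; sign (−1)^1·-1^3·-1^11 = -1.
(a,b)_19: α=3, u≡13; β=1, v≡9 (mod 19); (13|19)=-1, (9|19)=+1; sign (−1)^1·-1^1·+1^3 = +1.
(a,b)_∞: sgn(-781869)=−, sgn(1653)=+, so +1.
(a,b)_5: α=-2, u≡4; β=-2, v≡3 (mod 5); (4|5)=+1, (3|5)=-1; sign (−1)^0·+1^-2·-1^-2 = +1.
(a,b)_11: α=1, u≡5; β=0, v≡3 (mod 11); (5|11)=+1, (3|11)=+1; sign (−1)^0·+1^0·+1^1 = +1.
(a,b)_7: α=-2, u≡3; β=0, v≡2 (mod 7); (3|7)=-1, (2|7)=+1; sign (−1)^0·-1^0·+1^-2 = +1.
(a,b)_29: α=3, u≡24; β=1, v≡9 (mod 29); (24|29)=+1, (9|29)=+1; sign (−1)^0·+1^1·+1^3 = +1.
Ram(-781869, 1653) = {3, 43}; no ℚ_3-point on the conic.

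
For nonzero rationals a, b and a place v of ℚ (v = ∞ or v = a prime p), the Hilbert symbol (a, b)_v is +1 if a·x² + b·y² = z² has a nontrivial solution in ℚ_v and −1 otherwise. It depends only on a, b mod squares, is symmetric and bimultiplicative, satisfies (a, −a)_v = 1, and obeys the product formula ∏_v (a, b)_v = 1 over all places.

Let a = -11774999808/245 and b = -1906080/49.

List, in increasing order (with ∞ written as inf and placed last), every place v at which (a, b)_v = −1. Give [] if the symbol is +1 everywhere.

Mod squares: a ≡ -65, b ≡ -330. Check v ∈ {∞, 2, 3, 5, 7, 11, 13, 19}.
v=∞: -65 < 0 and -330 < 0  ⇒  (a,b)_∞ = -1.
v=7: a=7^-2·(≡6), b=7^-2·(≡6) mod 7; (6|7)=-1, (6|7)=-1; (−1)^{-2·-2·3}·(-1)^-2·(-1)^-2 = +1.
v=2: v_2(a)=8, v_2(b)=5; units ≡ 7, 3 (mod 8); ε·ε+αω+βω = 1·1+8·1+5·0 ≡ 1  ⇒  (a,b)_2 = -1.
v=13: a=13^1·(≡7), b=13^0·(≡11) mod 13; (7|13)=-1, (11|13)=-1; (−1)^{1·0·6}·(-1)^0·(-1)^1 = -1.
v=3: a=3^4·(≡1), b=3^1·(≡1) mod 3; (1|3)=+1, (1|3)=+1; (−1)^{4·1·1}·(+1)^1·(+1)^4 = +1.
v=5: a=5^-1·(≡3), b=5^1·(≡1) mod 5; (3|5)=-1, (1|5)=+1; (−1)^{-1·1·2}·(-1)^1·(+1)^-1 = -1.
v=19: a=19^2·(≡5), b=19^2·(≡14) mod 19; (5|19)=+1, (14|19)=-1; (−1)^{2·2·9}·(+1)^2·(-1)^2 = +1.
v=11: a=11^2·(≡5), b=11^1·(≡5) mod 11; (5|11)=+1, (5|11)=+1; (−1)^{2·1·5}·(+1)^1·(+1)^2 = +1.
(-65, -330 / ℚ) ramifies at {2, 5, 13, ∞}: a division algebra.

[2, 5, 13, inf]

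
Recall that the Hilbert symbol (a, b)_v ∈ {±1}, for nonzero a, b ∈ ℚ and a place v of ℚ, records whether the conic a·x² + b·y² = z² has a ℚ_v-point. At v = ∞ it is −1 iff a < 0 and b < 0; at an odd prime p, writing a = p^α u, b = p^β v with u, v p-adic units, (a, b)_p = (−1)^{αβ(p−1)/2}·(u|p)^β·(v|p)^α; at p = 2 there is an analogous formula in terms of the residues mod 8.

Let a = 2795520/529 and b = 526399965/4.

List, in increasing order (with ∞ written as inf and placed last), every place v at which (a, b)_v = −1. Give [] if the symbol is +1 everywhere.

[2, 5, 7, 13]

Mod squares: a ≡ 2730, b ≡ 1365. Check v ∈ {∞, 2, 3, 5, 7, 13, 23}.
v=∞: 2730 > 0 and 1365 > 0  ⇒  (a,b)_∞ = +1.
v=23: a=23^-2·(≡8), b=23^2·(≡9) mod 23; (8|23)=+1, (9|23)=+1; (−1)^{-2·2·11}·(+1)^2·(+1)^-2 = +1.
v=7: a=7^1·(≡6), b=7^1·(≡6) mod 7; (6|7)=-1, (6|7)=-1; (−1)^{1·1·3}·(-1)^1·(-1)^1 = -1.
v=3: a=3^1·(≡1), b=3^7·(≡2) mod 3; (1|3)=+1, (2|3)=-1; (−1)^{1·7·1}·(+1)^7·(-1)^1 = +1.
v=5: a=5^1·(≡1), b=5^1·(≡2) mod 5; (1|5)=+1, (2|5)=-1; (−1)^{1·1·2}·(+1)^1·(-1)^1 = -1.
v=13: a=13^1·(≡8), b=13^1·(≡12) mod 13; (8|13)=-1, (12|13)=+1; (−1)^{1·1·6}·(-1)^1·(+1)^1 = -1.
v=2: v_2(a)=11, v_2(b)=-2; units ≡ 5, 5 (mod 8); ε·ε+αω+βω = 0·0+11·1+-2·1 ≡ 1  ⇒  (a,b)_2 = -1.
(2730, 1365 / ℚ) ramifies at {2, 5, 7, 13}: a division algebra.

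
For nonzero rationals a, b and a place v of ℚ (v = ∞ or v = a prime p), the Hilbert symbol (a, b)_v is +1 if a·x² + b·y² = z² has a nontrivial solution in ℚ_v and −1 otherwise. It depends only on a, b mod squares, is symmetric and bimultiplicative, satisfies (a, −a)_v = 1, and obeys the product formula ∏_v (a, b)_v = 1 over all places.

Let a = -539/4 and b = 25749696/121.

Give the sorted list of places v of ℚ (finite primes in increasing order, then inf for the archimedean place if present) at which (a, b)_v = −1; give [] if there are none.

[7, 17]

Mod squares: a ≡ -11, b ≡ 8211. Check v ∈ {∞, 2, 3, 7, 11, 17, 23}.
v=7: a=7^2·(≡6), b=7^3·(≡2) mod 7; (6|7)=-1, (2|7)=+1; (−1)^{2·3·3}·(-1)^3·(+1)^2 = -1.
v=∞: -11 < 0 and 8211 > 0  ⇒  (a,b)_∞ = +1.
v=11: a=11^1·(≡7), b=11^-2·(≡5) mod 11; (7|11)=-1, (5|11)=+1; (−1)^{1·-2·5}·(-1)^-2·(+1)^1 = +1.
v=23: a=23^0·(≡9), b=23^1·(≡16) mod 23; (9|23)=+1, (16|23)=+1; (−1)^{0·1·11}·(+1)^1·(+1)^0 = +1.
v=17: a=17^0·(≡14), b=17^1·(≡11) mod 17; (14|17)=-1, (11|17)=-1; (−1)^{0·1·8}·(-1)^1·(-1)^0 = -1.
v=2: v_2(a)=-2, v_2(b)=6; units ≡ 5, 3 (mod 8); ε·ε+αω+βω = 0·1+-2·1+6·1 ≡ 0  ⇒  (a,b)_2 = +1.
v=3: a=3^0·(≡1), b=3^1·(≡1) mod 3; (1|3)=+1, (1|3)=+1; (−1)^{0·1·1}·(+1)^1·(+1)^0 = +1.
|Ram(-11, 8211)| = 2, even; anisotropic at {7, 17}.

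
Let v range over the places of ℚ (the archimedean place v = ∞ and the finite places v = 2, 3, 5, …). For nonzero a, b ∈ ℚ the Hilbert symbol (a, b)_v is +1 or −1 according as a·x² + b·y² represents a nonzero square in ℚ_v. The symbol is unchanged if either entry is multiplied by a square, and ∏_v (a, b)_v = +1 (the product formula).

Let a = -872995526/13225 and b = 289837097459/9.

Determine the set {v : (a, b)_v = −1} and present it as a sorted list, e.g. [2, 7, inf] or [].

[2, 7, 17, 29]

(a, b) ≡ (-30566, 5934299) mod (ℚ^×)²; places V = {2, 3, 5, 7, 13, 17, 23, 29, 31, 41, ∞}.
(a,b)_31: α=1, u≡26; β=1, v≡14 (mod 31); (26|31)=-1, (14|31)=+1; sign (−1)^1·-1^1·+1^1 = +1.
(a,b)_7: α=0, u≡5; β=1, v≡1 (mod 7); (5|7)=-1, (1|7)=+1; sign (−1)^0·-1^1·+1^0 = -1.
(a,b)_23: α=-2, u≡9; β=1, v≡14 (mod 23); (9|23)=+1, (14|23)=-1; sign (−1)^0·+1^1·-1^-2 = +1.
(a,b)_5: α=-2, u≡1; β=0, v≡1 (mod 5); (1|5)=+1, (1|5)=+1; sign (−1)^0·+1^0·+1^-2 = +1.
(a,b)_2: α=1, β=0; u≡5, v≡3 (mod 8); ε(u)ε(v)=0·1, αω(v)=1·1, βω(u)=0·1; sum ≡ 1  ⇒  -1.
(a,b)_3: α=0, u≡1; β=-2, v≡2 (mod 3); (1|3)=+1, (2|3)=-1; sign (−1)^0·+1^-2·-1^0 = +1.
(a,b)_41: α=0, u≡36; β=1, v≡10 (mod 41); (36|41)=+1, (10|41)=+1; sign (−1)^0·+1^1·+1^0 = +1.
(a,b)_13: α=4, u≡9; β=2, v≡11 (mod 13); (9|13)=+1, (11|13)=-1; sign (−1)^0·+1^2·-1^4 = +1.
(a,b)_17: α=1, u≡13; β=2, v≡3 (mod 17); (13|17)=+1, (3|17)=-1; sign (−1)^0·+1^2·-1^1 = -1.
(a,b)_29: α=1, u≡11; β=1, v≡20 (mod 29); (11|29)=-1, (20|29)=+1; sign (−1)^0·-1^1·+1^1 = -1.
(a,b)_∞: sgn(-30566)=−, sgn(5934299)=+, so +1.
|Ram(-30566, 5934299)| = 4, even; anisotropic at {2, 7, 17, 29}.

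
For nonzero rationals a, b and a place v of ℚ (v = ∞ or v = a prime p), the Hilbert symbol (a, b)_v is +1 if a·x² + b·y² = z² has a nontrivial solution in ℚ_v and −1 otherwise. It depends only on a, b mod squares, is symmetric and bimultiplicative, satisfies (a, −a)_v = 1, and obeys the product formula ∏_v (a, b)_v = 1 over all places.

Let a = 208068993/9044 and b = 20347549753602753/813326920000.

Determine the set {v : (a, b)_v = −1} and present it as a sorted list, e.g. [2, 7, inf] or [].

Mod squares: a ≡ 74613, b ≡ 4389. Check v ∈ {∞, 2, 3, 5, 7, 11, 17, 19, 23, 29, 31}.
v=11: a=11^1·(≡8), b=11^3·(≡1) mod 11; (8|11)=-1, (1|11)=+1; (−1)^{1·3·5}·(-1)^3·(+1)^1 = +1.
v=29: a=29^0·(≡1), b=29^2·(≡18) mod 29; (1|29)=+1, (18|29)=-1; (−1)^{0·2·14}·(+1)^2·(-1)^0 = +1.
v=5: a=5^0·(≡2), b=5^-4·(≡4) mod 5; (2|5)=-1, (4|5)=+1; (−1)^{0·-4·2}·(-1)^-4·(+1)^0 = +1.
v=∞: 74613 > 0 and 4389 > 0  ⇒  (a,b)_∞ = +1.
v=7: a=7^-1·(≡5), b=7^-1·(≡1) mod 7; (5|7)=-1, (1|7)=+1; (−1)^{-1·-1·3}·(-1)^-1·(+1)^-1 = +1.
v=31: a=31^2·(≡26), b=31^4·(≡8) mod 31; (26|31)=-1, (8|31)=+1; (−1)^{2·4·15}·(-1)^4·(+1)^2 = +1.
v=23: a=23^0·(≡9), b=23^-2·(≡21) mod 23; (9|23)=+1, (21|23)=-1; (−1)^{0·-2·11}·(+1)^-2·(-1)^0 = +1.
v=19: a=19^-1·(≡12), b=19^-1·(≡8) mod 19; (12|19)=-1, (8|19)=-1; (−1)^{-1·-1·9}·(-1)^-1·(-1)^-1 = -1.
v=17: a=17^-1·(≡12), b=17^-2·(≡12) mod 17; (12|17)=-1, (12|17)=-1; (−1)^{-1·-2·8}·(-1)^-2·(-1)^-1 = -1.
v=2: v_2(a)=-2, v_2(b)=-6; units ≡ 5, 5 (mod 8); ε·ε+αω+βω = 0·0+-2·1+-6·1 ≡ 0  ⇒  (a,b)_2 = +1.
v=3: a=3^9·(≡1), b=3^9·(≡2) mod 3; (1|3)=+1, (2|3)=-1; (−1)^{9·9·1}·(+1)^9·(-1)^9 = +1.
|Ram(74613, 4389)| = 2, even; anisotropic at {17, 19}.

[17, 19]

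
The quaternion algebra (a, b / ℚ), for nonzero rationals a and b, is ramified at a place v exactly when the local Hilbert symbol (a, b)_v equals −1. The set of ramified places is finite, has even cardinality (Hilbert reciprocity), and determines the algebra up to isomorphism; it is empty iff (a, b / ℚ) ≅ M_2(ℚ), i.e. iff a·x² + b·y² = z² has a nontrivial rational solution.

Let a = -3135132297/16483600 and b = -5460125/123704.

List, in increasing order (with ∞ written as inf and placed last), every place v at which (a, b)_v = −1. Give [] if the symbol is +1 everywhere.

(a, b) ≡ (-33, -70) mod (ℚ^×)²; places V = {2, 3, 5, 7, 11, 19, 29, 47, ∞}.
(a,b)_5: α=-2, u≡2; β=3, v≡1 (mod 5); (2|5)=-1, (1|5)=+1; sign (−1)^0·-1^3·+1^-2 = -1.
(a,b)_47: α=0, u≡14; β=-2, v≡32 (mod 47); (14|47)=+1, (32|47)=+1; sign (−1)^0·+1^-2·+1^0 = +1.
(a,b)_29: α=-2, u≡9; β=0, v≡15 (mod 29); (9|29)=+1, (15|29)=-1; sign (−1)^0·+1^0·-1^-2 = +1.
(a,b)_7: α=-2, u≡4; β=-1, v≡2 (mod 7); (4|7)=+1, (2|7)=+1; sign (−1)^0·+1^-1·+1^-2 = +1.
(a,b)_2: α=-4, β=-3; u≡7, v≡5 (mod 8); ε(u)ε(v)=1·0, αω(v)=-4·1, βω(u)=-3·0; sum ≡ 0  ⇒  +1.
(a,b)_19: α=4, u≡11; β=2, v≡4 (mod 19); (11|19)=+1, (4|19)=+1; sign (−1)^0·+1^2·+1^4 = +1.
(a,b)_11: α=1, u≡8; β=2, v≡7 (mod 11); (8|11)=-1, (7|11)=-1; sign (−1)^0·-1^2·-1^1 = -1.
(a,b)_3: α=7, u≡1; β=0, v≡2 (mod 3); (1|3)=+1, (2|3)=-1; sign (−1)^0·+1^0·-1^7 = -1.
(a,b)_∞: sgn(-33)=−, sgn(-70)=−, so -1.
(-33, -70 / ℚ) ramifies at {3, 5, 11, ∞}: a division algebra.

[3, 5, 11, inf]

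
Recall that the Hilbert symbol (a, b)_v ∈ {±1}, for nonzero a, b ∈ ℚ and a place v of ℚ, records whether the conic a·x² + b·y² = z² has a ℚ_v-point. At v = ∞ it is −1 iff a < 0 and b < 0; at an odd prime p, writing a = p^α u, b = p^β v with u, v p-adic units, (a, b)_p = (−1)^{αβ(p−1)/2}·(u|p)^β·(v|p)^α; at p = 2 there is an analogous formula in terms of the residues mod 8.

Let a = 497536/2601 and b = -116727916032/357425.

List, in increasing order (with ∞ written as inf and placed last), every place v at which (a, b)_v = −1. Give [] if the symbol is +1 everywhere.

(a, b) ≡ (46, -104006) mod (ℚ^×)²; places V = {2, 3, 5, 7, 13, 17, 19, 23, 29, ∞}.
(a,b)_17: α=-2, u≡11; β=-1, v≡8 (mod 17); (11|17)=-1, (8|17)=+1; sign (−1)^0·-1^-1·+1^-2 = -1.
(a,b)_13: α=2, u≡6; β=2, v≡11 (mod 13); (6|13)=-1, (11|13)=-1; sign (−1)^0·-1^2·-1^2 = +1.
(a,b)_2: α=7, β=9; u≡7, v≡5 (mod 8); ε(u)ε(v)=1·0, αω(v)=7·1, βω(u)=9·0; sum ≡ 1  ⇒  -1.
(a,b)_23: α=1, u≡6; β=1, v≡8 (mod 23); (6|23)=+1, (8|23)=+1; sign (−1)^1·+1^1·+1^1 = -1.
(a,b)_7: α=0, u≡1; β=3, v≡3 (mod 7); (1|7)=+1, (3|7)=-1; sign (−1)^0·+1^3·-1^0 = +1.
(a,b)_5: α=0, u≡1; β=-2, v≡4 (mod 5); (1|5)=+1, (4|5)=+1; sign (−1)^0·+1^-2·+1^0 = +1.
(a,b)_19: α=0, u≡18; β=1, v≡5 (mod 19); (18|19)=-1, (5|19)=+1; sign (−1)^0·-1^1·+1^0 = -1.
(a,b)_3: α=-2, u≡1; β=2, v≡1 (mod 3); (1|3)=+1, (1|3)=+1; sign (−1)^0·+1^2·+1^-2 = +1.
(a,b)_∞: sgn(46)=+, sgn(-104006)=−, so +1.
(a,b)_29: α=0, u≡18; β=-2, v≡14 (mod 29); (18|29)=-1, (14|29)=-1; sign (−1)^0·-1^-2·-1^0 = +1.
(46, -104006 / ℚ) ramifies at {2, 17, 19, 23}: a division algebra.

[2, 17, 19, 23]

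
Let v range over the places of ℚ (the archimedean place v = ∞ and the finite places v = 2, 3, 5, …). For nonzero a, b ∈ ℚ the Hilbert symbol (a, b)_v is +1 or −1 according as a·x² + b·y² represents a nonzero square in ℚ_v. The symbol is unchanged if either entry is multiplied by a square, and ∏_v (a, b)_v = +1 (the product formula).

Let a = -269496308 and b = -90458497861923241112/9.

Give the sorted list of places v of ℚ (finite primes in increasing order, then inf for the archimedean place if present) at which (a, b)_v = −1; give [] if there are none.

Mod squares: a ≡ -67374077, b ≡ -4982. Check v ∈ {∞, 2, 3, 17, 37, 43, 47, 53}.
v=37: a=37^1·(≡25), b=37^2·(≡15) mod 37; (25|37)=+1, (15|37)=-1; (−1)^{1·2·18}·(+1)^2·(-1)^1 = -1.
v=47: a=47^1·(≡36), b=47^3·(≡38) mod 47; (36|47)=+1, (38|47)=-1; (−1)^{1·3·23}·(+1)^3·(-1)^1 = +1.
v=17: a=17^1·(≡14), b=17^2·(≡4) mod 17; (14|17)=-1, (4|17)=+1; (−1)^{1·2·8}·(-1)^2·(+1)^1 = +1.
v=53: a=53^1·(≡37), b=53^3·(≡50) mod 53; (37|53)=+1, (50|53)=-1; (−1)^{1·3·26}·(+1)^3·(-1)^1 = -1.
v=43: a=43^1·(≡23), b=43^2·(≡38) mod 43; (23|43)=+1, (38|43)=+1; (−1)^{1·2·21}·(+1)^2·(+1)^1 = +1.
v=3: a=3^0·(≡1), b=3^-2·(≡1) mod 3; (1|3)=+1, (1|3)=+1; (−1)^{0·-2·1}·(+1)^-2·(+1)^0 = +1.
v=∞: -67374077 < 0 and -4982 < 0  ⇒  (a,b)_∞ = -1.
v=2: v_2(a)=2, v_2(b)=3; units ≡ 3, 5 (mod 8); ε·ε+αω+βω = 1·0+2·1+3·1 ≡ 1  ⇒  (a,b)_2 = -1.
|Ram(-67374077, -4982)| = 4, even; anisotropic at {2, 37, 53, ∞}.

[2, 37, 53, inf]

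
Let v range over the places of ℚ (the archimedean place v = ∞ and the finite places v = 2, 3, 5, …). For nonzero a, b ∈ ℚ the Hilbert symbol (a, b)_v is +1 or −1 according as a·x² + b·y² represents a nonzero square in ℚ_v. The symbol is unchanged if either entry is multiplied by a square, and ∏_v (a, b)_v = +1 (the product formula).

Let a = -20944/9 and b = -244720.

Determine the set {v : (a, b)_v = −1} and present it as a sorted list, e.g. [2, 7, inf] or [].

(a, b) ≡ (-1309, -15295) mod (ℚ^×)²; places V = {2, 3, 5, 7, 11, 17, 19, 23, ∞}.
(a,b)_2: α=4, β=4; u≡3, v≡1 (mod 8); ε(u)ε(v)=1·0, αω(v)=4·0, βω(u)=4·1; sum ≡ 0  ⇒  +1.
(a,b)_7: α=1, u≡2; β=1, v≡5 (mod 7); (2|7)=+1, (5|7)=-1; sign (−1)^1·+1^1·-1^1 = +1.
(a,b)_3: α=-2, u≡2; β=0, v≡2 (mod 3); (2|3)=-1, (2|3)=-1; sign (−1)^0·-1^0·-1^-2 = +1.
(a,b)_23: α=0, u≡1; β=1, v≡9 (mod 23); (1|23)=+1, (9|23)=+1; sign (−1)^0·+1^1·+1^0 = +1.
(a,b)_19: α=0, u≡12; β=1, v≡2 (mod 19); (12|19)=-1, (2|19)=-1; sign (−1)^0·-1^1·-1^0 = -1.
(a,b)_5: α=0, u≡4; β=1, v≡1 (mod 5); (4|5)=+1, (1|5)=+1; sign (−1)^0·+1^1·+1^0 = +1.
(a,b)_17: α=1, u≡1; β=0, v≡12 (mod 17); (1|17)=+1, (12|17)=-1; sign (−1)^0·+1^0·-1^1 = -1.
(a,b)_11: α=1, u≡6; β=0, v≡8 (mod 11); (6|11)=-1, (8|11)=-1; sign (−1)^0·-1^0·-1^1 = -1.
(a,b)_∞: sgn(-1309)=−, sgn(-15295)=−, so -1.
Ram(-1309, -15295) = {11, 17, 19, ∞}; no ℚ_11-point on the conic.

[11, 17, 19, inf]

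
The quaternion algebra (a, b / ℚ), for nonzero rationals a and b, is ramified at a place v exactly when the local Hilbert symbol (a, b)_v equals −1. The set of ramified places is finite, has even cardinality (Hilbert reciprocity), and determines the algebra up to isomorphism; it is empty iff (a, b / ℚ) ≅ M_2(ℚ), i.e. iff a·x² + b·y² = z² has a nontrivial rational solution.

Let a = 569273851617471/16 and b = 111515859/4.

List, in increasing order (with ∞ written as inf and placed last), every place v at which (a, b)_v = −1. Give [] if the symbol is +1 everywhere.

[2, 7]

(a, b) ≡ (1599, 91) mod (ℚ^×)²; places V = {2, 3, 7, 11, 13, 41, ∞}.
(a,b)_3: α=7, u≡2; β=6, v≡1 (mod 3); (2|3)=-1, (1|3)=+1; sign (−1)^0·-1^6·+1^7 = +1.
(a,b)_2: α=-4, β=-2; u≡7, v≡3 (mod 8); ε(u)ε(v)=1·1, αω(v)=-4·1, βω(u)=-2·0; sum ≡ 1  ⇒  -1.
(a,b)_∞: sgn(1599)=+, sgn(91)=+, so +1.
(a,b)_41: α=3, u≡20; β=2, v≡31 (mod 41); (20|41)=+1, (31|41)=+1; sign (−1)^0·+1^2·+1^3 = +1.
(a,b)_11: α=2, u≡1; β=0, v≡1 (mod 11); (1|11)=+1, (1|11)=+1; sign (−1)^0·+1^0·+1^2 = +1.
(a,b)_7: α=4, u≡3; β=1, v≡5 (mod 7); (3|7)=-1, (5|7)=-1; sign (−1)^0·-1^1·-1^4 = -1.
(a,b)_13: α=1, u≡2; β=1, v≡7 (mod 13); (2|13)=-1, (7|13)=-1; sign (−1)^0·-1^1·-1^1 = +1.
(1599, 91 / ℚ) ramifies at {2, 7}: a division algebra.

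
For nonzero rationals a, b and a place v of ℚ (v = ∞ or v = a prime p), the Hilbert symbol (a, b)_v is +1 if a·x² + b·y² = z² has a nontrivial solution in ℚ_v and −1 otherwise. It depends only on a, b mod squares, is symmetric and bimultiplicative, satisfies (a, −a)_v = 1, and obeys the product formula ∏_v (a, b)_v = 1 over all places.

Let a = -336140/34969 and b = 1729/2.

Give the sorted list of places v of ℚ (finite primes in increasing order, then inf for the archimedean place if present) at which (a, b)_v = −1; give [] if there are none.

Mod squares: a ≡ -35, b ≡ 3458. Check v ∈ {∞, 2, 5, 7, 11, 13, 17, 19}.
v=17: a=17^-2·(≡9), b=17^0·(≡6) mod 17; (9|17)=+1, (6|17)=-1; (−1)^{-2·0·8}·(+1)^0·(-1)^-2 = +1.
v=11: a=11^-2·(≡3), b=11^0·(≡1) mod 11; (3|11)=+1, (1|11)=+1; (−1)^{-2·0·5}·(+1)^0·(+1)^-2 = +1.
v=2: v_2(a)=2, v_2(b)=-1; units ≡ 5, 1 (mod 8); ε·ε+αω+βω = 0·0+2·0+-1·1 ≡ 1  ⇒  (a,b)_2 = -1.
v=∞: -35 < 0 and 3458 > 0  ⇒  (a,b)_∞ = +1.
v=7: a=7^5·(≡2), b=7^1·(≡1) mod 7; (2|7)=+1, (1|7)=+1; (−1)^{5·1·3}·(+1)^1·(+1)^5 = -1.
v=13: a=13^0·(≡12), b=13^1·(≡8) mod 13; (12|13)=+1, (8|13)=-1; (−1)^{0·1·6}·(+1)^1·(-1)^0 = +1.
v=19: a=19^0·(≡3), b=19^1·(≡17) mod 19; (3|19)=-1, (17|19)=+1; (−1)^{0·1·9}·(-1)^1·(+1)^0 = -1.
v=5: a=5^1·(≡3), b=5^0·(≡2) mod 5; (3|5)=-1, (2|5)=-1; (−1)^{1·0·2}·(-1)^0·(-1)^1 = -1.
Ram(-35, 3458) = {2, 5, 7, 19}; no ℚ_2-point on the conic.

[2, 5, 7, 19]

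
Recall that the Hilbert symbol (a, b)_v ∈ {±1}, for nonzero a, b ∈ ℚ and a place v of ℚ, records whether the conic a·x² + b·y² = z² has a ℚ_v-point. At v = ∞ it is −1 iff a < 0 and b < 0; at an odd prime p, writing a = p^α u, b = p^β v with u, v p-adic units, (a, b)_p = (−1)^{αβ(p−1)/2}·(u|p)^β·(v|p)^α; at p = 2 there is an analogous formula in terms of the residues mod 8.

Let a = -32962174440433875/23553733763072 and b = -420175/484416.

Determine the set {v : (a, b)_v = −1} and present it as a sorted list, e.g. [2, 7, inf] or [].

[3, 5, 13, inf]

Mod squares: a ≡ -390, b ≡ -7. Check v ∈ {∞, 2, 3, 5, 7, 13, 19, 29, 43}.
v=7: a=7^8·(≡1), b=7^5·(≡5) mod 7; (1|7)=+1, (5|7)=-1; (−1)^{8·5·3}·(+1)^5·(-1)^8 = +1.
v=43: a=43^-4·(≡4), b=43^0·(≡1) mod 43; (4|43)=+1, (1|43)=+1; (−1)^{-4·0·21}·(+1)^0·(+1)^-4 = +1.
v=3: a=3^3·(≡2), b=3^-2·(≡2) mod 3; (2|3)=-1, (2|3)=-1; (−1)^{3·-2·1}·(-1)^-2·(-1)^3 = -1.
v=13: a=13^1·(≡3), b=13^0·(≡5) mod 13; (3|13)=+1, (5|13)=-1; (−1)^{1·0·6}·(+1)^0·(-1)^1 = -1.
v=5: a=5^3·(≡2), b=5^2·(≡3) mod 5; (2|5)=-1, (3|5)=-1; (−1)^{3·2·2}·(-1)^2·(-1)^3 = -1.
v=∞: -390 < 0 and -7 < 0  ⇒  (a,b)_∞ = -1.
v=2: v_2(a)=-13, v_2(b)=-6; units ≡ 5, 1 (mod 8); ε·ε+αω+βω = 0·0+-13·0+-6·1 ≡ 0  ⇒  (a,b)_2 = +1.
v=29: a=29^-2·(≡7), b=29^-2·(≡13) mod 29; (7|29)=+1, (13|29)=+1; (−1)^{-2·-2·14}·(+1)^-2·(+1)^-2 = +1.
v=19: a=19^4·(≡4), b=19^0·(≡13) mod 19; (4|19)=+1, (13|19)=-1; (−1)^{4·0·9}·(+1)^0·(-1)^4 = +1.
(-390, -7 / ℚ) ramifies at {3, 5, 13, ∞}: a division algebra.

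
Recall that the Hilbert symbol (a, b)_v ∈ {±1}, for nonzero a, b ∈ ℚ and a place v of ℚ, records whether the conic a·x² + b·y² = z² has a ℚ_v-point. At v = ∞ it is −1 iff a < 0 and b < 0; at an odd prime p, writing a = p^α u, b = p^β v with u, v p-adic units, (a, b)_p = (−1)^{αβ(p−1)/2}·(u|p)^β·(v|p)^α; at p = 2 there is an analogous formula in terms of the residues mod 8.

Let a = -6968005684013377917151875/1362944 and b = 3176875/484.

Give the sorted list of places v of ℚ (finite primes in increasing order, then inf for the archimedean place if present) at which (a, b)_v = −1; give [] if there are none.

[2, 13, 17, 23, 29, 37]

Mod squares: a ≡ -144692977, b ≡ 5083. Check v ∈ {∞, 2, 3, 5, 7, 11, 13, 17, 23, 29, 37, 41}.
v=41: a=41^3·(≡12), b=41^0·(≡32) mod 41; (12|41)=-1, (32|41)=+1; (−1)^{3·0·20}·(-1)^0·(+1)^3 = +1.
v=7: a=7^2·(≡5), b=7^0·(≡2) mod 7; (5|7)=-1, (2|7)=+1; (−1)^{2·0·3}·(-1)^0·(+1)^2 = +1.
v=17: a=17^4·(≡3), b=17^1·(≡12) mod 17; (3|17)=-1, (12|17)=-1; (−1)^{4·1·8}·(-1)^1·(-1)^4 = -1.
v=3: a=3^6·(≡2), b=3^0·(≡1) mod 3; (2|3)=-1, (1|3)=+1; (−1)^{6·0·1}·(-1)^0·(+1)^6 = +1.
v=37: a=37^1·(≡31), b=37^0·(≡6) mod 37; (31|37)=-1, (6|37)=-1; (−1)^{1·0·18}·(-1)^0·(-1)^1 = -1.
v=29: a=29^1·(≡2), b=29^0·(≡18) mod 29; (2|29)=-1, (18|29)=-1; (−1)^{1·0·14}·(-1)^0·(-1)^1 = -1.
v=23: a=23^1·(≡20), b=23^1·(≡10) mod 23; (20|23)=-1, (10|23)=-1; (−1)^{1·1·11}·(-1)^1·(-1)^1 = -1.
v=13: a=13^3·(≡6), b=13^1·(≡9) mod 13; (6|13)=-1, (9|13)=+1; (−1)^{3·1·6}·(-1)^1·(+1)^3 = -1.
v=11: a=11^-3·(≡1), b=11^-2·(≡5) mod 11; (1|11)=+1, (5|11)=+1; (−1)^{-3·-2·5}·(+1)^-2·(+1)^-3 = +1.
v=5: a=5^4·(≡3), b=5^4·(≡2) mod 5; (3|5)=-1, (2|5)=-1; (−1)^{4·4·2}·(-1)^4·(-1)^4 = +1.
v=2: v_2(a)=-10, v_2(b)=-2; units ≡ 7, 3 (mod 8); ε·ε+αω+βω = 1·1+-10·1+-2·0 ≡ 1  ⇒  (a,b)_2 = -1.
v=∞: -144692977 < 0 and 5083 > 0  ⇒  (a,b)_∞ = +1.
|Ram(-144692977, 5083)| = 6, even; anisotropic at {2, 13, 17, 23, 29, 37}.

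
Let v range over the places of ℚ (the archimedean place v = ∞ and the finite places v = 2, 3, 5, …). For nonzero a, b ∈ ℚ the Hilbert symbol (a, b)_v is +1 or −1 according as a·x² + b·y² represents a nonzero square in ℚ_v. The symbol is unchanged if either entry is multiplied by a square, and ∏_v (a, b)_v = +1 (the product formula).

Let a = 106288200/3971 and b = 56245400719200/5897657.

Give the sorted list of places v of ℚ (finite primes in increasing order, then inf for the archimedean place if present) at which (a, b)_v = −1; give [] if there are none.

Mod squares: a ≡ 22, b ≡ 374. Check v ∈ {∞, 2, 3, 5, 7, 11, 17, 19, 31, 47}.
v=3: a=3^12·(≡1), b=3^10·(≡2) mod 3; (1|3)=+1, (2|3)=-1; (−1)^{12·10·1}·(+1)^10·(-1)^12 = +1.
v=∞: 22 > 0 and 374 > 0  ⇒  (a,b)_∞ = +1.
v=5: a=5^2·(≡3), b=5^2·(≡4) mod 5; (3|5)=-1, (4|5)=+1; (−1)^{2·2·2}·(-1)^2·(+1)^2 = +1.
v=7: a=7^0·(≡2), b=7^2·(≡3) mod 7; (2|7)=+1, (3|7)=-1; (−1)^{0·2·3}·(+1)^2·(-1)^0 = +1.
v=47: a=47^0·(≡41), b=47^2·(≡15) mod 47; (41|47)=-1, (15|47)=-1; (−1)^{0·2·23}·(-1)^2·(-1)^0 = +1.
v=31: a=31^0·(≡27), b=31^-2·(≡16) mod 31; (27|31)=-1, (16|31)=+1; (−1)^{0·-2·15}·(-1)^-2·(+1)^0 = +1.
v=17: a=17^0·(≡12), b=17^-1·(≡3) mod 17; (12|17)=-1, (3|17)=-1; (−1)^{0·-1·8}·(-1)^-1·(-1)^0 = -1.
v=2: v_2(a)=3, v_2(b)=5; units ≡ 3, 3 (mod 8); ε·ε+αω+βω = 1·1+3·1+5·1 ≡ 1  ⇒  (a,b)_2 = -1.
v=11: a=11^-1·(≡2), b=11^1·(≡9) mod 11; (2|11)=-1, (9|11)=+1; (−1)^{-1·1·5}·(-1)^1·(+1)^-1 = +1.
v=19: a=19^-2·(≡10), b=19^-2·(≡13) mod 19; (10|19)=-1, (13|19)=-1; (−1)^{-2·-2·9}·(-1)^-2·(-1)^-2 = +1.
Ram(22, 374) = {2, 17}; no ℚ_2-point on the conic.

[2, 17]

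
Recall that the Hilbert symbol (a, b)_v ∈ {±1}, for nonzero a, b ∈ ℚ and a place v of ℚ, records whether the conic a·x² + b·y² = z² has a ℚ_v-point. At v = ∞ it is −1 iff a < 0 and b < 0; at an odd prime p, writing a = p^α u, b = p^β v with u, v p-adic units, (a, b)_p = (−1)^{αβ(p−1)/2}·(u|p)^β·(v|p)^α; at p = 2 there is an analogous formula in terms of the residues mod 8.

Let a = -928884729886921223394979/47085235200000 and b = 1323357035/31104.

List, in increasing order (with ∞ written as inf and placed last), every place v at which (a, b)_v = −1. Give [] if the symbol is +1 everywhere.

Mod squares: a ≡ -2730, b ≡ 210. Check v ∈ {∞, 2, 3, 5, 7, 11, 13, 17, 19, 29, 43}.
v=2: v_2(a)=-13, v_2(b)=-7; units ≡ 3, 1 (mod 8); ε·ε+αω+βω = 1·0+-13·0+-7·1 ≡ 1  ⇒  (a,b)_2 = -1.
v=∞: -2730 < 0 and 210 > 0  ⇒  (a,b)_∞ = +1.
v=19: a=19^2·(≡7), b=19^0·(≡5) mod 19; (7|19)=+1, (5|19)=+1; (−1)^{2·0·9}·(+1)^0·(+1)^2 = +1.
v=7: a=7^3·(≡4), b=7^1·(≡1) mod 7; (4|7)=+1, (1|7)=+1; (−1)^{3·1·3}·(+1)^1·(+1)^3 = -1.
v=13: a=13^7·(≡6), b=13^2·(≡7) mod 13; (6|13)=-1, (7|13)=-1; (−1)^{7·2·6}·(-1)^2·(-1)^7 = -1.
v=17: a=17^2·(≡11), b=17^0·(≡10) mod 17; (11|17)=-1, (10|17)=-1; (−1)^{2·0·8}·(-1)^0·(-1)^2 = +1.
v=29: a=29^-2·(≡7), b=29^0·(≡4) mod 29; (7|29)=+1, (4|29)=+1; (−1)^{-2·0·14}·(+1)^0·(+1)^-2 = +1.
v=43: a=43^4·(≡3), b=43^2·(≡13) mod 43; (3|43)=-1, (13|43)=+1; (−1)^{4·2·21}·(-1)^2·(+1)^4 = +1.
v=5: a=5^-5·(≡4), b=5^1·(≡3) mod 5; (4|5)=+1, (3|5)=-1; (−1)^{-5·1·2}·(+1)^1·(-1)^-5 = -1.
v=3: a=3^-7·(≡2), b=3^-5·(≡1) mod 3; (2|3)=-1, (1|3)=+1; (−1)^{-7·-5·1}·(-1)^-5·(+1)^-7 = +1.
v=11: a=11^2·(≡5), b=11^2·(≡9) mod 11; (5|11)=+1, (9|11)=+1; (−1)^{2·2·5}·(+1)^2·(+1)^2 = +1.
(-2730, 210 / ℚ) ramifies at {2, 5, 7, 13}: a division algebra.

[2, 5, 7, 13]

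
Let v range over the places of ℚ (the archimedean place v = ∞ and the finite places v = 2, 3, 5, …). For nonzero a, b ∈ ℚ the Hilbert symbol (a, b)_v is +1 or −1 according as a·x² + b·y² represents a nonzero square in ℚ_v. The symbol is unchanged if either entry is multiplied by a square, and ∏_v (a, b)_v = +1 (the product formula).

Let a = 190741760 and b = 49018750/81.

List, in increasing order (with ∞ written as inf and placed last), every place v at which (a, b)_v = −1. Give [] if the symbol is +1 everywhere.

[2, 5, 11, 31]

Mod squares: a ≡ 745085, b ≡ 78430. Check v ∈ {∞, 2, 3, 5, 11, 19, 23, 31}.
v=31: a=31^1·(≡18), b=31^1·(≡5) mod 31; (18|31)=+1, (5|31)=+1; (−1)^{1·1·15}·(+1)^1·(+1)^1 = -1.
v=5: a=5^1·(≡2), b=5^5·(≡1) mod 5; (2|5)=-1, (1|5)=+1; (−1)^{1·5·2}·(-1)^5·(+1)^1 = -1.
v=11: a=11^1·(≡2), b=11^1·(≡10) mod 11; (2|11)=-1, (10|11)=-1; (−1)^{1·1·5}·(-1)^1·(-1)^1 = -1.
v=23: a=23^1·(≡10), b=23^1·(≡2) mod 23; (10|23)=-1, (2|23)=+1; (−1)^{1·1·11}·(-1)^1·(+1)^1 = +1.
v=3: a=3^0·(≡2), b=3^-4·(≡1) mod 3; (2|3)=-1, (1|3)=+1; (−1)^{0·-4·1}·(-1)^-4·(+1)^0 = +1.
v=19: a=19^1·(≡10), b=19^0·(≡16) mod 19; (10|19)=-1, (16|19)=+1; (−1)^{1·0·9}·(-1)^0·(+1)^1 = +1.
v=2: v_2(a)=8, v_2(b)=1; units ≡ 5, 7 (mod 8); ε·ε+αω+βω = 0·1+8·0+1·1 ≡ 1  ⇒  (a,b)_2 = -1.
v=∞: 745085 > 0 and 78430 > 0  ⇒  (a,b)_∞ = +1.
(745085, 78430 / ℚ) ramifies at {2, 5, 11, 31}: a division algebra.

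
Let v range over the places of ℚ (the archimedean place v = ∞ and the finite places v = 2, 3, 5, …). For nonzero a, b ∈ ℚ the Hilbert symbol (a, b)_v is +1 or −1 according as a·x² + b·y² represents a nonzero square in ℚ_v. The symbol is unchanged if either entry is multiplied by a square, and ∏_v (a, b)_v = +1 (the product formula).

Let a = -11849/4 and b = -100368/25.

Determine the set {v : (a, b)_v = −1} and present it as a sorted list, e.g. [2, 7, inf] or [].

Mod squares: a ≡ -41, b ≡ -697. Check v ∈ {∞, 2, 3, 5, 17, 41}.
v=∞: -41 < 0 and -697 < 0  ⇒  (a,b)_∞ = -1.
v=41: a=41^1·(≡20), b=41^1·(≡30) mod 41; (20|41)=+1, (30|41)=-1; (−1)^{1·1·20}·(+1)^1·(-1)^1 = -1.
v=17: a=17^2·(≡11), b=17^1·(≡10) mod 17; (11|17)=-1, (10|17)=-1; (−1)^{2·1·8}·(-1)^1·(-1)^2 = -1.
v=5: a=5^0·(≡4), b=5^-2·(≡2) mod 5; (4|5)=+1, (2|5)=-1; (−1)^{0·-2·2}·(+1)^-2·(-1)^0 = +1.
v=2: v_2(a)=-2, v_2(b)=4; units ≡ 7, 7 (mod 8); ε·ε+αω+βω = 1·1+-2·0+4·0 ≡ 1  ⇒  (a,b)_2 = -1.
v=3: a=3^0·(≡1), b=3^2·(≡2) mod 3; (1|3)=+1, (2|3)=-1; (−1)^{0·2·1}·(+1)^2·(-1)^0 = +1.
(-41, -697 / ℚ) ramifies at {2, 17, 41, ∞}: a division algebra.

[2, 17, 41, inf]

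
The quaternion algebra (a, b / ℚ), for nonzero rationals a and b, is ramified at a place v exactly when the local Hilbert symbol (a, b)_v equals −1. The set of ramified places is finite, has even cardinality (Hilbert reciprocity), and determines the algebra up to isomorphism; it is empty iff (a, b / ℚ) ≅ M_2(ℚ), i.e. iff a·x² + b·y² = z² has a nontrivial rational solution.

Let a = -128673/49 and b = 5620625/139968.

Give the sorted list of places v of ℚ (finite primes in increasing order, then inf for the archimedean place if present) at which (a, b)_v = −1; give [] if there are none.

(a, b) ≡ (-17, 51) mod (ℚ^×)²; places V = {2, 3, 5, 7, 17, 23, 29, ∞}.
(a,b)_2: α=0, β=-6; u≡7, v≡3 (mod 8); ε(u)ε(v)=1·1, αω(v)=0·1, βω(u)=-6·0; sum ≡ 1  ⇒  -1.
(a,b)_17: α=1, u≡2; β=1, v≡11 (mod 17); (2|17)=+1, (11|17)=-1; sign (−1)^0·+1^1·-1^1 = -1.
(a,b)_5: α=0, u≡3; β=4, v≡1 (mod 5); (3|5)=-1, (1|5)=+1; sign (−1)^0·-1^4·+1^0 = +1.
(a,b)_3: α=2, u≡1; β=-7, v≡2 (mod 3); (1|3)=+1, (2|3)=-1; sign (−1)^0·+1^-7·-1^2 = +1.
(a,b)_∞: sgn(-17)=−, sgn(51)=+, so +1.
(a,b)_23: α=0, u≡4; β=2, v≡7 (mod 23); (4|23)=+1, (7|23)=-1; sign (−1)^0·+1^2·-1^0 = +1.
(a,b)_29: α=2, u≡17; β=0, v≡20 (mod 29); (17|29)=-1, (20|29)=+1; sign (−1)^0·-1^0·+1^2 = +1.
(a,b)_7: α=-2, u≡1; β=0, v≡1 (mod 7); (1|7)=+1, (1|7)=+1; sign (−1)^0·+1^0·+1^-2 = +1.
|Ram(-17, 51)| = 2, even; anisotropic at {2, 17}.

[2, 17]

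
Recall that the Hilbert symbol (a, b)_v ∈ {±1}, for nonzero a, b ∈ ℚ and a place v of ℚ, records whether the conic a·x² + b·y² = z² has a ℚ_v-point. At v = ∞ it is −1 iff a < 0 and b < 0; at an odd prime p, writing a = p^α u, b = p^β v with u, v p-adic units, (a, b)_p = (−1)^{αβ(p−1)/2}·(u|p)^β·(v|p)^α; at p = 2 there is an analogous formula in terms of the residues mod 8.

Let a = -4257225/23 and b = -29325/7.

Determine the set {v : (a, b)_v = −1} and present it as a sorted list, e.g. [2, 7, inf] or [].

Mod squares: a ≡ -435183, b ≡ -8211. Check v ∈ {∞, 2, 3, 5, 7, 17, 23, 53}.
v=53: a=53^1·(≡1), b=53^0·(≡28) mod 53; (1|53)=+1, (28|53)=+1; (−1)^{1·0·26}·(+1)^0·(+1)^1 = +1.
v=3: a=3^3·(≡1), b=3^1·(≡2) mod 3; (1|3)=+1, (2|3)=-1; (−1)^{3·1·1}·(+1)^1·(-1)^3 = +1.
v=5: a=5^2·(≡2), b=5^2·(≡1) mod 5; (2|5)=-1, (1|5)=+1; (−1)^{2·2·2}·(-1)^2·(+1)^2 = +1.
v=2: v_2(a)=0, v_2(b)=0; units ≡ 1, 5 (mod 8); ε·ε+αω+βω = 0·0+0·1+0·0 ≡ 0  ⇒  (a,b)_2 = +1.
v=∞: -435183 < 0 and -8211 < 0  ⇒  (a,b)_∞ = -1.
v=17: a=17^1·(≡6), b=17^1·(≡11) mod 17; (6|17)=-1, (11|17)=-1; (−1)^{1·1·8}·(-1)^1·(-1)^1 = +1.
v=7: a=7^1·(≡3), b=7^-1·(≡5) mod 7; (3|7)=-1, (5|7)=-1; (−1)^{1·-1·3}·(-1)^-1·(-1)^1 = -1.
v=23: a=23^-1·(≡6), b=23^1·(≡15) mod 23; (6|23)=+1, (15|23)=-1; (−1)^{-1·1·11}·(+1)^1·(-1)^-1 = +1.
Ram(-435183, -8211) = {7, ∞}; no ℚ_7-point on the conic.

[7, inf]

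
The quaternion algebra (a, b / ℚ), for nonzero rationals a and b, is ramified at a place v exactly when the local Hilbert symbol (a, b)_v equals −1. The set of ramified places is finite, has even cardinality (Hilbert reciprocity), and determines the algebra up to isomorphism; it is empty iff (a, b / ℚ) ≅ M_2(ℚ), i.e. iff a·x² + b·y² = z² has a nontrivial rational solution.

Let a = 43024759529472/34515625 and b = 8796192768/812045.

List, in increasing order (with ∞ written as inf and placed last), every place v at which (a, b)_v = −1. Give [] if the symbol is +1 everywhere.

[5, 29]

Mod squares: a ≡ 2, b ≡ 2465. Check v ∈ {∞, 2, 3, 5, 7, 11, 13, 17, 29, 31, 47}.
v=3: a=3^2·(≡2), b=3^2·(≡2) mod 3; (2|3)=-1, (2|3)=-1; (−1)^{2·2·1}·(-1)^2·(-1)^2 = +1.
v=5: a=5^-6·(≡3), b=5^-1·(≡2) mod 5; (3|5)=-1, (2|5)=-1; (−1)^{-6·-1·2}·(-1)^-1·(-1)^-6 = -1.
v=7: a=7^4·(≡2), b=7^0·(≡2) mod 7; (2|7)=+1, (2|7)=+1; (−1)^{4·0·3}·(+1)^0·(+1)^4 = +1.
v=31: a=31^0·(≡18), b=31^-2·(≡7) mod 31; (18|31)=+1, (7|31)=+1; (−1)^{0·-2·15}·(+1)^-2·(+1)^0 = +1.
v=17: a=17^2·(≡16), b=17^1·(≡9) mod 17; (16|17)=+1, (9|17)=+1; (−1)^{2·1·8}·(+1)^1·(+1)^2 = +1.
v=13: a=13^0·(≡6), b=13^-2·(≡8) mod 13; (6|13)=-1, (8|13)=-1; (−1)^{0·-2·6}·(-1)^-2·(-1)^0 = +1.
v=2: v_2(a)=13, v_2(b)=14; units ≡ 1, 1 (mod 8); ε·ε+αω+βω = 0·0+13·0+14·0 ≡ 0  ⇒  (a,b)_2 = +1.
v=11: a=11^0·(≡6), b=11^2·(≡3) mod 11; (6|11)=-1, (3|11)=+1; (−1)^{0·2·5}·(-1)^2·(+1)^0 = +1.
v=29: a=29^2·(≡27), b=29^1·(≡12) mod 29; (27|29)=-1, (12|29)=-1; (−1)^{2·1·14}·(-1)^1·(-1)^2 = -1.
v=∞: 2 > 0 and 2465 > 0  ⇒  (a,b)_∞ = +1.
v=47: a=47^-2·(≡6), b=47^0·(≡21) mod 47; (6|47)=+1, (21|47)=+1; (−1)^{-2·0·23}·(+1)^0·(+1)^-2 = +1.
(2, 2465 / ℚ) ramifies at {5, 29}: a division algebra.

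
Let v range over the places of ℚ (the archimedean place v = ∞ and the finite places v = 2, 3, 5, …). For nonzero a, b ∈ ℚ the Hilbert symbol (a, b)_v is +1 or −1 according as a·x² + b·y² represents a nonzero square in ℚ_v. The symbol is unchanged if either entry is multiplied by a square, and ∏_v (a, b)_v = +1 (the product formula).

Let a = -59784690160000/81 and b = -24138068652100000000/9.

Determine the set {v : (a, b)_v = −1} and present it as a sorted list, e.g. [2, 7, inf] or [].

Mod squares: a ≡ -14326, b ≡ -6409. Check v ∈ {∞, 2, 3, 5, 13, 17, 19, 29}.
v=13: a=13^1·(≡9), b=13^1·(≡1) mod 13; (9|13)=+1, (1|13)=+1; (−1)^{1·1·6}·(+1)^1·(+1)^1 = +1.
v=29: a=29^1·(≡24), b=29^1·(≡11) mod 29; (24|29)=+1, (11|29)=-1; (−1)^{1·1·14}·(+1)^1·(-1)^1 = -1.
v=5: a=5^4·(≡4), b=5^8·(≡1) mod 5; (4|5)=+1, (1|5)=+1; (−1)^{4·8·2}·(+1)^8·(+1)^4 = +1.
v=17: a=17^2·(≡5), b=17^3·(≡11) mod 17; (5|17)=-1, (11|17)=-1; (−1)^{2·3·8}·(-1)^3·(-1)^2 = -1.
v=2: v_2(a)=7, v_2(b)=8; units ≡ 5, 7 (mod 8); ε·ε+αω+βω = 0·1+7·0+8·1 ≡ 0  ⇒  (a,b)_2 = +1.
v=19: a=19^3·(≡5), b=19^4·(≡18) mod 19; (5|19)=+1, (18|19)=-1; (−1)^{3·4·9}·(+1)^4·(-1)^3 = -1.
v=3: a=3^-4·(≡2), b=3^-2·(≡2) mod 3; (2|3)=-1, (2|3)=-1; (−1)^{-4·-2·1}·(-1)^-2·(-1)^-4 = +1.
v=∞: -14326 < 0 and -6409 < 0  ⇒  (a,b)_∞ = -1.
|Ram(-14326, -6409)| = 4, even; anisotropic at {17, 19, 29, ∞}.

[17, 19, 29, inf]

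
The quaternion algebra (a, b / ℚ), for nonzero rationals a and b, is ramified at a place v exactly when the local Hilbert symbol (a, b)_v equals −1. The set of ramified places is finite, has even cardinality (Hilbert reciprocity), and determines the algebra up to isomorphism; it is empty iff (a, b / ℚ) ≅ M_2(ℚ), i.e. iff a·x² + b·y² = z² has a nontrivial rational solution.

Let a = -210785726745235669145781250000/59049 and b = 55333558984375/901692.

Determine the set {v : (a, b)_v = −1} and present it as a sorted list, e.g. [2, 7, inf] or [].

[17, 43]

(a, b) ≡ (-3294277, 3258039953) mod (ℚ^×)²; places V = {2, 3, 5, 7, 11, 17, 19, 23, 31, 43, 47, ∞}.
(a,b)_31: α=3, u≡7; β=1, v≡29 (mod 31); (7|31)=+1, (29|31)=-1; sign (−1)^1·+1^1·-1^3 = +1.
(a,b)_∞: sgn(-3294277)=−, sgn(3258039953)=+, so +1.
(a,b)_19: α=3, u≡1; β=1, v≡3 (mod 19); (1|19)=+1, (3|19)=-1; sign (−1)^1·+1^1·-1^3 = +1.
(a,b)_7: α=1, u≡6; β=1, v≡4 (mod 7); (6|7)=-1, (4|7)=+1; sign (−1)^1·-1^1·+1^1 = +1.
(a,b)_23: α=0, u≡4; β=-1, v≡6 (mod 23); (4|23)=+1, (6|23)=+1; sign (−1)^0·+1^-1·+1^0 = +1.
(a,b)_5: α=10, u≡3; β=8, v≡3 (mod 5); (3|5)=-1, (3|5)=-1; sign (−1)^0·-1^8·-1^10 = +1.
(a,b)_3: α=-10, u≡2; β=-4, v≡2 (mod 3); (2|3)=-1, (2|3)=-1; sign (−1)^0·-1^-4·-1^-10 = +1.
(a,b)_11: α=0, u≡5; β=-2, v≡9 (mod 11); (5|11)=+1, (9|11)=+1; sign (−1)^0·+1^-2·+1^0 = +1.
(a,b)_2: α=4, β=-2; u≡3, v≡1 (mod 8); ε(u)ε(v)=1·0, αω(v)=4·0, βω(u)=-2·1; sum ≡ 0  ⇒  +1.
(a,b)_43: α=2, u≡29; β=1, v≡21 (mod 43); (29|43)=-1, (21|43)=+1; sign (−1)^0·-1^1·+1^2 = -1.
(a,b)_17: α=3, u≡16; β=1, v≡10 (mod 17); (16|17)=+1, (10|17)=-1; sign (−1)^0·+1^1·-1^3 = -1.
(a,b)_47: α=3, u≡38; β=1, v≡24 (mod 47); (38|47)=-1, (24|47)=+1; sign (−1)^1·-1^1·+1^3 = +1.
Ram(-3294277, 3258039953) = {17, 43}; no ℚ_17-point on the conic.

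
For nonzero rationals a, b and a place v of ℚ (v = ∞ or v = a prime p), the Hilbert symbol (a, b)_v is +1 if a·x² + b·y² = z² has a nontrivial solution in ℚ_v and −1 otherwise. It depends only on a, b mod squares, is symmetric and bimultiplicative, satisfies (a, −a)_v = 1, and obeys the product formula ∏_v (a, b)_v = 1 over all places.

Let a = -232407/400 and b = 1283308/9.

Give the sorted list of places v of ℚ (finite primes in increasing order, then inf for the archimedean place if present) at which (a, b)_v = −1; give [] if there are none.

Mod squares: a ≡ -527, b ≡ 320827. Check v ∈ {∞, 2, 3, 5, 7, 13, 17, 23, 29, 31, 37}.
v=29: a=29^0·(≡5), b=29^1·(≡3) mod 29; (5|29)=+1, (3|29)=-1; (−1)^{0·1·14}·(+1)^1·(-1)^0 = +1.
v=17: a=17^1·(≡11), b=17^0·(≡7) mod 17; (11|17)=-1, (7|17)=-1; (−1)^{1·0·8}·(-1)^0·(-1)^1 = -1.
v=3: a=3^2·(≡1), b=3^-2·(≡1) mod 3; (1|3)=+1, (1|3)=+1; (−1)^{2·-2·1}·(+1)^-2·(+1)^2 = +1.
v=5: a=5^-2·(≡3), b=5^0·(≡2) mod 5; (3|5)=-1, (2|5)=-1; (−1)^{-2·0·2}·(-1)^0·(-1)^-2 = +1.
v=13: a=13^0·(≡2), b=13^1·(≡8) mod 13; (2|13)=-1, (8|13)=-1; (−1)^{0·1·6}·(-1)^1·(-1)^0 = -1.
v=37: a=37^0·(≡12), b=37^1·(≡14) mod 37; (12|37)=+1, (14|37)=-1; (−1)^{0·1·18}·(+1)^1·(-1)^0 = +1.
v=∞: -527 < 0 and 320827 > 0  ⇒  (a,b)_∞ = +1.
v=7: a=7^2·(≡3), b=7^0·(≡6) mod 7; (3|7)=-1, (6|7)=-1; (−1)^{2·0·3}·(-1)^0·(-1)^2 = +1.
v=31: a=31^1·(≡19), b=31^0·(≡7) mod 31; (19|31)=+1, (7|31)=+1; (−1)^{1·0·15}·(+1)^0·(+1)^1 = +1.
v=2: v_2(a)=-4, v_2(b)=2; units ≡ 1, 3 (mod 8); ε·ε+αω+βω = 0·1+-4·1+2·0 ≡ 0  ⇒  (a,b)_2 = +1.
v=23: a=23^0·(≡6), b=23^1·(≡10) mod 23; (6|23)=+1, (10|23)=-1; (−1)^{0·1·11}·(+1)^1·(-1)^0 = +1.
Ram(-527, 320827) = {13, 17}; no ℚ_13-point on the conic.

[13, 17]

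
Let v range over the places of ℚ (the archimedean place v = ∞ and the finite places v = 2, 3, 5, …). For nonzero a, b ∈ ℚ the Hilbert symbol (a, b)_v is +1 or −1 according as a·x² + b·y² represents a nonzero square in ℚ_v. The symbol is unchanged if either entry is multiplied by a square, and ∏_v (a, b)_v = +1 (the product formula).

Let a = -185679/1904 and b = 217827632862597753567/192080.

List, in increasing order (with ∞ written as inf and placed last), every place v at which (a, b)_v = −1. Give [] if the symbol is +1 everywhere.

[2, 13]

(a, b) ≡ (-4641, 715) mod (ℚ^×)²; places V = {2, 3, 5, 7, 11, 13, 17, 23, ∞}.
(a,b)_∞: sgn(-4641)=−, sgn(715)=+, so +1.
(a,b)_5: α=0, u≡4; β=-1, v≡2 (mod 5); (4|5)=+1, (2|5)=-1; sign (−1)^0·+1^-1·-1^0 = +1.
(a,b)_3: α=3, u≡1; β=6, v≡1 (mod 3); (1|3)=+1, (1|3)=+1; sign (−1)^0·+1^6·+1^3 = +1.
(a,b)_11: α=0, u≡1; β=1, v≡2 (mod 11); (1|11)=+1, (2|11)=-1; sign (−1)^0·+1^1·-1^0 = +1.
(a,b)_2: α=-4, β=-4; u≡7, v≡3 (mod 8); ε(u)ε(v)=1·1, αω(v)=-4·1, βω(u)=-4·0; sum ≡ 1  ⇒  -1.
(a,b)_23: α=2, u≡15; β=6, v≡2 (mod 23); (15|23)=-1, (2|23)=+1; sign (−1)^0·-1^6·+1^2 = +1.
(a,b)_7: α=-1, u≡4; β=-4, v≡4 (mod 7); (4|7)=+1, (4|7)=+1; sign (−1)^0·+1^-4·+1^-1 = +1.
(a,b)_17: α=-1, u≡8; β=4, v≡8 (mod 17); (8|17)=+1, (8|17)=+1; sign (−1)^0·+1^4·+1^-1 = +1.
(a,b)_13: α=1, u≡5; β=3, v≡12 (mod 13); (5|13)=-1, (12|13)=+1; sign (−1)^0·-1^3·+1^1 = -1.
Ram(-4641, 715) = {2, 13}; no ℚ_2-point on the conic.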